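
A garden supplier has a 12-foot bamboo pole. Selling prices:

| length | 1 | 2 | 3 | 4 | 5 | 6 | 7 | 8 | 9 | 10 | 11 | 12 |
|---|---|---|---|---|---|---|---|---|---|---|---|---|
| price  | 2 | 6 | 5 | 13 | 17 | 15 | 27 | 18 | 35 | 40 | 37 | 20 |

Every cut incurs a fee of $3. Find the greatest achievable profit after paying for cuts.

Let net[k] be the best obtainable value from length k. For each k, try every first piece i and keep the best of price[i] + net[k−i] minus the 3 cut fee when i<k.
net[1] = 2
net[2] = 6
net[3] = 5  (first piece 1, then net[2]=6)
net[4] = 13
net[5] = 17
net[6] = 16  (first piece 1, then net[5]=17)
net[7] = 27
net[8] = 26  (first piece 1, then net[7]=27)
net[9] = 35
net[10] = 40
net[11] = 39  (first piece 1, then net[10]=40)
net[12] = 43  (first piece 2, then net[10]=40)
One optimal plan: pieces 10 + 2 (1 cut) → $46 − $3 = $43.

43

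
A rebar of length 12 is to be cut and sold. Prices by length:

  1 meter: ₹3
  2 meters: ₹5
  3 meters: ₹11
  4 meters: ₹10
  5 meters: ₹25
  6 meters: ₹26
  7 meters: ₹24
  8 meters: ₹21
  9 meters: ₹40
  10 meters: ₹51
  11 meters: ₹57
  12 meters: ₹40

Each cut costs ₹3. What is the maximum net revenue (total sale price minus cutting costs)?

57

Let r[k] be the best obtainable value from length k. For each k, try every first piece i and keep the best of price[i] + r[k−i] minus the 3 cut fee when i<k.
r[1] = 3
r[2] = 5
r[3] = 11
r[4] = 11  (first piece 1, then r[3]=11)
r[5] = 25
r[6] = 26
r[7] = 27  (first piece 2, then r[5]=25)
r[8] = 33  (first piece 3, then r[5]=25)
r[9] = 40
r[10] = 51
r[11] = 57
r[12] = 57  (first piece 1, then r[11]=57)
One optimal plan: pieces 11 + 1 (1 cut) → ₹60 − ₹3 = ₹57.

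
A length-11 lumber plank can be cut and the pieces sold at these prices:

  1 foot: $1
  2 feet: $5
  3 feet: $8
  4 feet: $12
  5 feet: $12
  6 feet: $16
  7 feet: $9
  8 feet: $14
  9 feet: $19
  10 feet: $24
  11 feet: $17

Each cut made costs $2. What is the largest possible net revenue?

28

Build r[k] bottom-up: r[k] = max over allowed piece i of (p[i] + r[k−i]) − 2 per cut.
r[1] = 1
r[2] = max(1+1-2, 5+0) = 5
r[3] = max(1+5-2, 5+1-2, 8+0) = 8
r[4] = max(1+8-2, 5+5-2, 8+1-2, 12+0) = 12
r[5] = max(1+12-2, 5+8-2, 8+5-2, 12+1-2, 12+0) = 12
r[6] = max(1+12-2, 5+12-2, 8+8-2, 12+5-2, 12+1-2, 16+0) = 16
r[7] = max(1+16-2, 5+12-2, 8+12-2, …, 16+1-2, 9+0) = 18
r[8] = max(1+18-2, 5+16-2, 8+12-2, …, 9+1-2, 14+0) = 22
r[9] = max(1+22-2, 5+18-2, 8+16-2, …, 14+1-2, 19+0) = 22
r[10] = max(1+22-2, 5+22-2, 8+18-2, …, 19+1-2, 24+0) = 26
r[11] = max(1+26-2, 5+22-2, 8+22-2, …, 24+1-2, 17+0) = 28
One optimal plan: pieces 4 + 4 + 3 (2 cuts) → $32 − $4 = $28.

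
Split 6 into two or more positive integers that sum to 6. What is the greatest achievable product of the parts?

Define P[k] = max over 1≤i<k of i · max(k−i, P[k−i]); the inner max lets the remainder stay uncut if that's better.
P[2] = 1×max(1,0) = 1×1 = 1
P[3] = max(1×2, 2×1) = 2
P[4] = max(1×3, 2×2, 3×1) = 4
P[5] = max(1×4, 2×3, 3×2, 4×1) = 6
P[6] = max(1×6, 2×4, 3×3, 4×2, 5×1) = 9
One optimal split: 3 + 3; product 3×3 = 9.

9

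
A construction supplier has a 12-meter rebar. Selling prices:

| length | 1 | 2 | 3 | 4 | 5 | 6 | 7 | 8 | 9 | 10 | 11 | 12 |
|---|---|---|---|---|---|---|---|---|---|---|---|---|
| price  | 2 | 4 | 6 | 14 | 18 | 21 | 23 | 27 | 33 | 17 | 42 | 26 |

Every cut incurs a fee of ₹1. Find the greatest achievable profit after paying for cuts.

Let v[k] be the best obtainable value from length k. For each k, try every first piece i and keep the best of price[i] + v[k−i] minus the 1 cut fee when i<k.
v[1] = 2
v[2] = max(2+2-1, 4+0) = 4
v[3] = max(2+4-1, 4+2-1, 6+0) = 6
v[4] = max(2+6-1, 4+4-1, 6+2-1, 14+0) = 14
v[5] = max(2+14-1, 4+6-1, 6+4-1, 14+2-1, 18+0) = 18
v[6] = max(2+18-1, 4+14-1, 6+6-1, 14+4-1, 18+2-1, 21+0) = 21
v[7] = max(2+21-1, 4+18-1, 6+14-1, …, 21+2-1, 23+0) = 23
v[8] = max(2+23-1, 4+21-1, 6+18-1, …, 23+2-1, 27+0) = 27
v[9] = max(2+27-1, 4+23-1, 6+21-1, …, 27+2-1, 33+0) = 33
v[10] = max(2+33-1, 4+27-1, 6+23-1, …, 33+2-1, 17+0) = 35
v[11] = max(2+35-1, 4+33-1, 6+27-1, …, 17+2-1, 42+0) = 42
v[12] = max(2+42-1, 4+35-1, 6+33-1, …, 42+2-1, 26+0) = 43
One optimal plan: pieces 11 + 1 (1 cut) → ₹44 − ₹1 = ₹43.

43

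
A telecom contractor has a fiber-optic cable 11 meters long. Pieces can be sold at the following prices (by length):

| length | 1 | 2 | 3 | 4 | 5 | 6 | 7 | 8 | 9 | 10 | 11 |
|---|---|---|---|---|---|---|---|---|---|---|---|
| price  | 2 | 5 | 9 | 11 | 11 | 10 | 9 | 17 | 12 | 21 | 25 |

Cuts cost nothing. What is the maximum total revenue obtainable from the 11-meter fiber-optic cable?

Build r[k] bottom-up: r[k] = max over allowed piece i of (p[i] + r[k−i]).
r[1] = 2
r[2] = max(2+2, 5+0) = 5
r[3] = max(2+5, 5+2, 9+0) = 9
r[4] = max(2+9, 5+5, 9+2, 11+0) = 11
r[5] = max(2+11, 5+9, 9+5, 11+2, 11+0) = 14
r[6] = max(2+14, 5+11, 9+9, 11+5, 11+2, 10+0) = 18
r[7] = max(2+18, 5+14, 9+11, …, 10+2, 9+0) = 20
r[8] = max(2+20, 5+18, 9+14, …, 9+2, 17+0) = 23
r[9] = max(2+23, 5+20, 9+18, …, 17+2, 12+0) = 27
r[10] = max(2+27, 5+23, 9+20, …, 12+2, 21+0) = 29
r[11] = max(2+29, 5+27, 9+23, …, 21+2, 25+0) = 32
One optimal cutting: 3 + 3 + 3 + 2 → $9 + $9 + $9 + $5 = $32.

32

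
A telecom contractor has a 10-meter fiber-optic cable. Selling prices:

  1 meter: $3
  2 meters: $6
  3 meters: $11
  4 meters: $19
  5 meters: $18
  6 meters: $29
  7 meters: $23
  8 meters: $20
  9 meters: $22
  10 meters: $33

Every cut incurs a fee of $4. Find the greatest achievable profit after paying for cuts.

Consider every possible first cut. v[k] is the best of p[i]+v[k−i] over all sellable i≤k, charging 4 whenever i<k.
v[1] = 3
v[2] = max(3+3-4, 6+0) = 6
v[3] = max(3+6-4, 6+3-4, 11+0) = 11
v[4] = max(3+11-4, 6+6-4, 11+3-4, 19+0) = 19
v[5] = max(3+19-4, 6+11-4, 11+6-4, 19+3-4, 18+0) = 18
v[6] = max(3+18-4, 6+19-4, 11+11-4, 19+6-4, 18+3-4, 29+0) = 29
v[7] = max(3+29-4, 6+18-4, 11+19-4, …, 29+3-4, 23+0) = 28
v[8] = max(3+28-4, 6+29-4, 11+18-4, …, 23+3-4, 20+0) = 34
v[9] = max(3+34-4, 6+28-4, 11+29-4, …, 20+3-4, 22+0) = 36
v[10] = max(3+36-4, 6+34-4, 11+28-4, …, 22+3-4, 33+0) = 44
One optimal plan: pieces 6 + 4 (1 cut) → $48 − $4 = $44.

44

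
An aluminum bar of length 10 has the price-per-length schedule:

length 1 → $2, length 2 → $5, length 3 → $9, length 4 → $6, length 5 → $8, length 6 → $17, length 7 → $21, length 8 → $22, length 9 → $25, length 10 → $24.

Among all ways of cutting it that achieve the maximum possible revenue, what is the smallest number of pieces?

Build r[k] bottom-up: r[k] = max over allowed piece i of (p[i] + r[k−i]).
r[1] = 2
r[2] = max(2+2, 5+0) = 5
r[3] = max(2+5, 5+2, 9+0) = 9
r[4] = max(2+9, 5+5, 9+2, 6+0) = 11
r[5] = max(2+11, 5+9, 9+5, 6+2, 8+0) = 14
r[6] = max(2+14, 5+11, 9+9, 6+5, 8+2, 17+0) = 18
r[7] = max(2+18, 5+14, 9+11, …, 17+2, 21+0) = 21
r[8] = max(2+21, 5+18, 9+14, …, 21+2, 22+0) = 23
r[9] = max(2+23, 5+21, 9+18, …, 22+2, 25+0) = 27
r[10] = max(2+27, 5+23, 9+21, …, 25+2, 24+0) = 30
Maximum revenue is $30.
Now minimize piece count subject to staying optimal: for each k, pieces[k] = 1 + min over i with p[i]+r[k−i]=r[k] of pieces[k−i].
pieces[7] = 1
pieces[8] = 2
pieces[9] = 3
pieces[10] = 2

2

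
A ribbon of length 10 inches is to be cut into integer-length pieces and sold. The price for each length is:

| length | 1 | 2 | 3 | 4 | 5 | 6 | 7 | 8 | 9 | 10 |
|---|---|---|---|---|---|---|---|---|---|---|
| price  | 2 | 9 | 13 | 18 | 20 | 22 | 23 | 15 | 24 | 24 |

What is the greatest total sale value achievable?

45

Consider every possible first cut. best[k] is the best of p[i]+best[k−i] over all sellable i≤k.
best[1] = 2
best[2] = max(2+2, 9+0) = 9
best[3] = max(2+9, 9+2, 13+0) = 13
best[4] = max(2+13, 9+9, 13+2, 18+0) = 18
best[5] = max(2+18, 9+13, 13+9, 18+2, 20+0) = 22
best[6] = max(2+22, 9+18, 13+13, 18+9, 20+2, 22+0) = 27
best[7] = max(2+27, 9+22, 13+18, …, 22+2, 23+0) = 31
best[8] = max(2+31, 9+27, 13+22, …, 23+2, 15+0) = 36
best[9] = max(2+36, 9+31, 13+27, …, 15+2, 24+0) = 40
best[10] = max(2+40, 9+36, 13+31, …, 24+2, 24+0) = 45
One optimal cutting: 2 + 2 + 2 + 2 + 2 → ¢9 + ¢9 + ¢9 + ¢9 + ¢9 = ¢45.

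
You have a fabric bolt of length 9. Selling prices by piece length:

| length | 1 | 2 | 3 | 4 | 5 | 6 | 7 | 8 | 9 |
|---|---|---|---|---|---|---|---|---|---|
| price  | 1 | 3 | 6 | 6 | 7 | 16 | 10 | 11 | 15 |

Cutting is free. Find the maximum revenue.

Let best[k] be the best obtainable value from length k. For each k, try every first piece i and keep the best of price[i] + best[k−i].
best[1] = 1
best[2] = 3
best[3] = 6
best[4] = 7  (first piece 1, then best[3]=6)
best[5] = 9  (first piece 2, then best[3]=6)
best[6] = 16
best[7] = 17  (first piece 1, then best[6]=16)
best[8] = 19  (first piece 2, then best[6]=16)
best[9] = 22  (first piece 3, then best[6]=16)
One optimal cutting: 6 + 3 → $16 + $6 = $22.

22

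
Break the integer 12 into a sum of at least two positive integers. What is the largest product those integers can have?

81

Define m[k] = max over 1≤i<k of i · max(k−i, m[k−i]); the inner max lets the remainder stay uncut if that's better.
m[2] = 1*max(1,0) = 1*1 = 1
m[3] = 1*max(2,1) = 1*2 = 2
m[4] = 2*max(2,1) = 2*2 = 4
m[5] = 2*max(3,2) = 2*3 = 6
m[6] = 3*max(3,2) = 3*3 = 9
m[7] = 2*max(5,6) = 2*6 = 12
m[8] = 2*max(6,9) = 2*9 = 18
m[9] = 3*max(6,9) = 3*9 = 27
m[10] = 2*max(8,18) = 2*18 = 36
m[11] = 2*max(9,27) = 2*27 = 54
m[12] = 3*max(9,27) = 3*27 = 81
One optimal split: 3 + 3 + 3 + 3; product 3*3*3*3 = 81.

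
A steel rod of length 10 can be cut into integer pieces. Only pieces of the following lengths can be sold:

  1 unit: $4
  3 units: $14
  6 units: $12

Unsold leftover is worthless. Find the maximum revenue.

46

Build f[k] bottom-up: f[k] = max over allowed piece i of (p[i] + f[k−i]).
f[1] = 4
f[2] = 8  (first piece 1, then f[1]=4)
f[3] = max(4+8, 14+0) = 14
f[4] = max(4+14, 14+4) = 18
f[5] = max(4+18, 14+8) = 22
f[6] = max(4+22, 14+14, 12+0) = 28
f[7] = max(4+28, 14+18, 12+4) = 32
f[8] = max(4+32, 14+22, 12+8) = 36
f[9] = max(4+36, 14+28, 12+14) = 42
f[10] = max(4+42, 14+32, 12+18) = 46
One optimal cutting: 3 + 3 + 3 + 1 → $46.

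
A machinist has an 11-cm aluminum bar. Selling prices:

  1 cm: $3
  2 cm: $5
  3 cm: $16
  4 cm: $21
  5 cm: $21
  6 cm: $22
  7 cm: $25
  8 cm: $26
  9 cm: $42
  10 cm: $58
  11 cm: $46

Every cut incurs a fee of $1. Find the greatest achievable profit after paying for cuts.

Consider every possible first cut. v[k] is the best of p[i]+v[k−i] over all sellable i≤k, charging 1 whenever i<k.
v[1] = 3
v[2] = 5  (first piece 1, then v[1]=3)
v[3] = 16
v[4] = 21
v[5] = 23  (first piece 1, then v[4]=21)
v[6] = 31  (first piece 3, then v[3]=16)
v[7] = 36  (first piece 3, then v[4]=21)
v[8] = 41  (first piece 4, then v[4]=21)
v[9] = 46  (first piece 3, then v[6]=31)
v[10] = 58
v[11] = 60  (first piece 1, then v[10]=58)
One optimal plan: pieces 10 + 1 (1 cut) → $61 − $1 = $60.

60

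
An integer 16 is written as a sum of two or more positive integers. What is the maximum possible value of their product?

324

Define f[k] = max over 1≤i<k of i · max(k−i, f[k−i]); the inner max lets the remainder stay uncut if that's better.
f[2] = 1×max(1,0) = 1×1 = 1
f[3] = 1×max(2,1) = 1×2 = 2
f[4] = 2×max(2,1) = 2×2 = 4
f[5] = 2×max(3,2) = 2×3 = 6
f[6] = 3×max(3,2) = 3×3 = 9
f[7] = 2×max(5,6) = 2×6 = 12
f[8] = 2×max(6,9) = 2×9 = 18
f[9] = 3×max(6,9) = 3×9 = 27
f[10] = 2×max(8,18) = 2×18 = 36
f[11] = 2×max(9,27) = 2×27 = 54
f[12] = 3×max(9,27) = 3×27 = 81
f[13] = 2×max(11,54) = 2×54 = 108
f[14] = 2×max(12,81) = 2×81 = 162
f[15] = 3×max(12,81) = 3×81 = 243
f[16] = 2×max(14,162) = 2×162 = 324
One optimal split: 3 + 3 + 3 + 3 + 2 + 2; product 3×3×3×3×2×2 = 324.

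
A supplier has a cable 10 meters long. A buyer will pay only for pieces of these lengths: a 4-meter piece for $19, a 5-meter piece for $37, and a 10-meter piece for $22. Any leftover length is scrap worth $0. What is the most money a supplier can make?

74

Consider every possible first cut. r[k] is the best of p[i]+r[k−i] over all sellable i≤k.
r[1] = 0
r[2] = 0
r[3] = 0
r[4] = 19
r[5] = max(19+0, 37+0) = 37
r[6] = max(19+0, 37+0) = 37
r[7] = max(19+0, 37+0) = 37
r[8] = max(19+19, 37+0) = 38
r[9] = max(19+37, 37+19) = 56
r[10] = max(19+37, 37+37, 22+0) = 74
One optimal cutting: 5 + 5 → $74.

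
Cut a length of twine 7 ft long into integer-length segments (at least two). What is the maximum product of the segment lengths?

12

Fill g[k] for k=2..7: at each k try every first piece i and multiply by the better of (k−i) uncut or g[k−i].
g[2] = 1*max(1,0) = 1*1 = 1
g[3] = 1*max(2,1) = 1*2 = 2
g[4] = 2*max(2,1) = 2*2 = 4
g[5] = 2*max(3,2) = 2*3 = 6
g[6] = 3*max(3,2) = 3*3 = 9
g[7] = 2*max(5,6) = 2*6 = 12
One optimal split: 3 + 2 + 2; product 3*2*2 = 12.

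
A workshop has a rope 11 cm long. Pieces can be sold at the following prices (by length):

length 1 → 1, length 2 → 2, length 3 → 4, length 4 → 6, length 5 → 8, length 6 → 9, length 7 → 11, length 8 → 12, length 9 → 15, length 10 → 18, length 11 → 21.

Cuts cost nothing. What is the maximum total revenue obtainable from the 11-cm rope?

Consider every possible first cut. best[k] is the best of p[i]+best[k−i] over all sellable i≤k.
best[1] = 1
best[2] = max(1+1, 2+0) = 2
best[3] = max(1+2, 2+1, 4+0) = 4
best[4] = max(1+4, 2+2, 4+1, 6+0) = 6
best[5] = max(1+6, 2+4, 4+2, 6+1, 8+0) = 8
best[6] = max(1+8, 2+6, 4+4, 6+2, 8+1, 9+0) = 9
best[7] = max(1+9, 2+8, 4+6, …, 9+1, 11+0) = 11
best[8] = max(1+11, 2+9, 4+8, …, 11+1, 12+0) = 12
best[9] = max(1+12, 2+11, 4+9, …, 12+1, 15+0) = 15
best[10] = max(1+15, 2+12, 4+11, …, 15+1, 18+0) = 18
best[11] = max(1+18, 2+15, 4+12, …, 18+1, 21+0) = 21
Best is to sell the whole 11-cm piece uncut for 21.

21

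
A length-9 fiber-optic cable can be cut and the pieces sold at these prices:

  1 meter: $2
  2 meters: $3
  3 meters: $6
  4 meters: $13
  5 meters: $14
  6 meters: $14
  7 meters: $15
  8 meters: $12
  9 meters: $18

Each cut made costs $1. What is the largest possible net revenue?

Consider every possible first cut. v[k] is the best of p[i]+v[k−i] over all sellable i≤k, charging 1 whenever i<k.
v[1] = 2
v[2] = 3  (first piece 1, then v[1]=2)
v[3] = 6
v[4] = 13
v[5] = 14  (first piece 1, then v[4]=13)
v[6] = 15  (first piece 1, then v[5]=14)
v[7] = 18  (first piece 3, then v[4]=13)
v[8] = 25  (first piece 4, then v[4]=13)
v[9] = 26  (first piece 1, then v[8]=25)
One optimal plan: pieces 4 + 4 + 1 (2 cuts) → $28 − $2 = $26.

26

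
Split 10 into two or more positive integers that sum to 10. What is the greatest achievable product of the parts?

36

Let f[k] be the best product for length k (with at least one cut). For each first piece i, the rest contributes max(k−i, f[k−i]).
f[2] = 1·max(1,0) = 1·1 = 1
f[3] = max(1·2, 2·1) = 2
f[4] = max(1·3, 2·2, 3·1) = 4
f[5] = max(1·4, 2·3, 3·2, 4·1) = 6
f[6] = max(1·6, 2·4, 3·3, 4·2, 5·1) = 9
f[7] = max(1·9, 2·6, 3·4, 4·3, 5·2, 6·1) = 12
f[8] = max(1·12, 2·9, 3·6, …, 6·2, 7·1) = 18
f[9] = max(1·18, 2·12, 3·9, …, 7·2, 8·1) = 27
f[10] = max(1·27, 2·18, 3·12, …, 8·2, 9·1) = 36
One optimal split: 3 + 3 + 2 + 2; product 3·3·2·2 = 36.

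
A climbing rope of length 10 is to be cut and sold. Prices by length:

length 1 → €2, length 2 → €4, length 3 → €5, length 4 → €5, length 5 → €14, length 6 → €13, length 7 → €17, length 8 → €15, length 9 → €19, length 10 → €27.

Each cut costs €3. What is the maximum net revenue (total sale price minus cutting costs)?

Consider every possible first cut. v[k] is the best of p[i]+v[k−i] over all sellable i≤k, charging 3 whenever i<k.
v[1] = 2
v[2] = 4
v[3] = 5
v[4] = 5  (first piece 2, then v[2]=4)
v[5] = 14
v[6] = 13  (first piece 1, then v[5]=14)
v[7] = 17
v[8] = 16  (first piece 1, then v[7]=17)
v[9] = 19
v[10] = 27
Best is to make no cuts and sell whole for €27.

27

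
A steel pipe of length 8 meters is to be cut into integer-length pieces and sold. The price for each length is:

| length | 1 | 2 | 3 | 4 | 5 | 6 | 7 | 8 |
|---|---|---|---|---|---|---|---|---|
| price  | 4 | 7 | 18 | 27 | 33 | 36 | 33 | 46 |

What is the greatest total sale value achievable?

54

Let v[k] be the best obtainable value from length k. For each k, try every first piece i and keep the best of price[i] + v[k−i].
v[1] = 4
v[2] = max(4+4, 7+0) = 8
v[3] = max(4+8, 7+4, 18+0) = 18
v[4] = max(4+18, 7+8, 18+4, 27+0) = 27
v[5] = max(4+27, 7+18, 18+8, 27+4, 33+0) = 33
v[6] = max(4+33, 7+27, 18+18, 27+8, 33+4, 36+0) = 37
v[7] = max(4+37, 7+33, 18+27, …, 36+4, 33+0) = 45
v[8] = max(4+45, 7+37, 18+33, …, 33+4, 46+0) = 54
One optimal cutting: 4 + 4 → $27 + $27 = $54.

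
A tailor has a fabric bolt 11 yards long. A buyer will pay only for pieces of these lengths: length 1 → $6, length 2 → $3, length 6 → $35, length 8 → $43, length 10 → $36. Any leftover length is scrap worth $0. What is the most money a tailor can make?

Build r[k] bottom-up: r[k] = max over allowed piece i of (p[i] + r[k−i]).
r[1] = 6
r[2] = max(6+6, 3+0) = 12
r[3] = max(6+12, 3+6) = 18
r[4] = max(6+18, 3+12) = 24
r[5] = max(6+24, 3+18) = 30
r[6] = max(6+30, 3+24, 35+0) = 36
r[7] = max(6+36, 3+30, 35+6) = 42
r[8] = max(6+42, 3+36, 35+12, 43+0) = 48
r[9] = max(6+48, 3+42, 35+18, 43+6) = 54
r[10] = max(6+54, 3+48, 35+24, 43+12, 36+0) = 60
r[11] = max(6+60, 3+54, 35+30, 43+18, 36+6) = 66
One optimal cutting: 1 + 1 + 1 + 1 + 1 + 1 + 1 + 1 + 1 + 1 + 1 → $66.

66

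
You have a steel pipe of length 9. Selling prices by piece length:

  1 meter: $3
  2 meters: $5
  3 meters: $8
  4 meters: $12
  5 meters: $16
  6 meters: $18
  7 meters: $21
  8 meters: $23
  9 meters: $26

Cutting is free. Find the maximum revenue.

Build best[k] bottom-up: best[k] = max over allowed piece i of (p[i] + best[k−i]).
best[1] = 3
best[2] = max(3+3, 5+0) = 6
best[3] = max(3+6, 5+3, 8+0) = 9
best[4] = max(3+9, 5+6, 8+3, 12+0) = 12
best[5] = max(3+12, 5+9, 8+6, 12+3, 16+0) = 16
best[6] = max(3+16, 5+12, 8+9, 12+6, 16+3, 18+0) = 19
best[7] = max(3+19, 5+16, 8+12, …, 18+3, 21+0) = 22
best[8] = max(3+22, 5+19, 8+16, …, 21+3, 23+0) = 25
best[9] = max(3+25, 5+22, 8+19, …, 23+3, 26+0) = 28
One optimal cutting: 5 + 1 + 1 + 1 + 1 → $16 + $3 + $3 + $3 + $3 = $28.

28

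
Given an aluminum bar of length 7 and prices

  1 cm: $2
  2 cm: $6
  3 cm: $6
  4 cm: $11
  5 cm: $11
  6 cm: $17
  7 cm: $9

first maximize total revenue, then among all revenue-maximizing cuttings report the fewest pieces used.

Let r[k] be the best obtainable value from length k. For each k, try every first piece i and keep the best of price[i] + r[k−i].
r[1] = 2
r[2] = 6
r[3] = 8  (first piece 1, then r[2]=6)
r[4] = 12  (first piece 2, then r[2]=6)
r[5] = 14  (first piece 1, then r[4]=12)
r[6] = 18  (first piece 2, then r[4]=12)
r[7] = 20  (first piece 1, then r[6]=18)
Maximum revenue is $20.
Now minimize piece count subject to staying optimal: for each k, pieces[k] = 1 + min over i with p[i]+r[k−i]=r[k] of pieces[k−i].
pieces[4] = 2
pieces[5] = 3
pieces[6] = 3
pieces[7] = 4

4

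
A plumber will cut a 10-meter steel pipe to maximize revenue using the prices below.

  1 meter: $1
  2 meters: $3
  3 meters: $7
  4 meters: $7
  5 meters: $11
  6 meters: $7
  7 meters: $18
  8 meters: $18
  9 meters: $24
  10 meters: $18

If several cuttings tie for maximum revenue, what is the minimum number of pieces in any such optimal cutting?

2

Consider every possible first cut. r[k] is the best of p[i]+r[k−i] over all sellable i≤k.
r[1] = 1
r[2] = 3
r[3] = 7
r[4] = 8  (first piece 1, then r[3]=7)
r[5] = 11
r[6] = 14  (first piece 3, then r[3]=7)
r[7] = 18
r[8] = 19  (first piece 1, then r[7]=18)
r[9] = 24
r[10] = 25  (first piece 1, then r[9]=24)
Maximum revenue is $25.
Now minimize piece count subject to staying optimal: for each k, pieces[k] = 1 + min over i with p[i]+r[k−i]=r[k] of pieces[k−i].
pieces[7] = 1
pieces[8] = 2
pieces[9] = 1
pieces[10] = 2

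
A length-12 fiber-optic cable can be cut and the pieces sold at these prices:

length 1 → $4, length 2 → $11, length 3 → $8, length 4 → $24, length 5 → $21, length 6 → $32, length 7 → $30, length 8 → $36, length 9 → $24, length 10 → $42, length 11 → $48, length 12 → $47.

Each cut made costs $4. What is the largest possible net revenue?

64

Consider every possible first cut. v[k] is the best of p[i]+v[k−i] over all sellable i≤k, charging 4 whenever i<k.
v[1] = 4
v[2] = max(4+4-4, 11+0) = 11
v[3] = max(4+11-4, 11+4-4, 8+0) = 11
v[4] = max(4+11-4, 11+11-4, 8+4-4, 24+0) = 24
v[5] = max(4+24-4, 11+11-4, 8+11-4, 24+4-4, 21+0) = 24
v[6] = max(4+24-4, 11+24-4, 8+11-4, 24+11-4, 21+4-4, 32+0) = 32
v[7] = max(4+32-4, 11+24-4, 8+24-4, …, 32+4-4, 30+0) = 32
v[8] = max(4+32-4, 11+32-4, 8+24-4, …, 30+4-4, 36+0) = 44
v[9] = max(4+44-4, 11+32-4, 8+32-4, …, 36+4-4, 24+0) = 44
v[10] = max(4+44-4, 11+44-4, 8+32-4, …, 24+4-4, 42+0) = 52
v[11] = max(4+52-4, 11+44-4, 8+44-4, …, 42+4-4, 48+0) = 52
v[12] = max(4+52-4, 11+52-4, 8+44-4, …, 48+4-4, 47+0) = 64
One optimal plan: pieces 4 + 4 + 4 (2 cuts) → $72 − $8 = $64.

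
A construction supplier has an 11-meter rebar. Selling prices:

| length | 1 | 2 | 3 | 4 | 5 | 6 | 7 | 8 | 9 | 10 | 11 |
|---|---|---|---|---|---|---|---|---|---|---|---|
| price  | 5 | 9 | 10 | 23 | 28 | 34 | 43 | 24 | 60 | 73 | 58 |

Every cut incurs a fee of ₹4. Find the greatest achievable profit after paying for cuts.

74

Build v[k] bottom-up: v[k] = max over allowed piece i of (p[i] + v[k−i]) − 4 per cut.
v[1] = 5
v[2] = 9
v[3] = 10  (first piece 1, then v[2]=9)
v[4] = 23
v[5] = 28
v[6] = 34
v[7] = 43
v[8] = 44  (first piece 1, then v[7]=43)
v[9] = 60
v[10] = 73
v[11] = 74  (first piece 1, then v[10]=73)
One optimal plan: pieces 10 + 1 (1 cut) → ₹78 − ₹4 = ₹74.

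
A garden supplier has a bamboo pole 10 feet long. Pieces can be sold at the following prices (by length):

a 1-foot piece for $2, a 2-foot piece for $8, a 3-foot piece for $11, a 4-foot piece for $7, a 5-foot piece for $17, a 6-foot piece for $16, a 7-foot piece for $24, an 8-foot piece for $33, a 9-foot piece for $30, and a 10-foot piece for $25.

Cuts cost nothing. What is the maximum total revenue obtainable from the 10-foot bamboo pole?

41

Consider every possible first cut. v[k] is the best of p[i]+v[k−i] over all sellable i≤k.
v[1] = 2
v[2] = max(2+2, 8+0) = 8
v[3] = max(2+8, 8+2, 11+0) = 11
v[4] = max(2+11, 8+8, 11+2, 7+0) = 16
v[5] = max(2+16, 8+11, 11+8, 7+2, 17+0) = 19
v[6] = max(2+19, 8+16, 11+11, 7+8, 17+2, 16+0) = 24
v[7] = max(2+24, 8+19, 11+16, …, 16+2, 24+0) = 27
v[8] = max(2+27, 8+24, 11+19, …, 24+2, 33+0) = 33
v[9] = max(2+33, 8+27, 11+24, …, 33+2, 30+0) = 35
v[10] = max(2+35, 8+33, 11+27, …, 30+2, 25+0) = 41
One optimal cutting: 8 + 2 → $33 + $8 = $41.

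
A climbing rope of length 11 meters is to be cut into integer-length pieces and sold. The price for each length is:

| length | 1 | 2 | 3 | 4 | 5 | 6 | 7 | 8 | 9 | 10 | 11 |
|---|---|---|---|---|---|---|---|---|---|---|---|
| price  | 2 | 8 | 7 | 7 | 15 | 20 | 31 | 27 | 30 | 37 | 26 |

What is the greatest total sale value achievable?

Consider every possible first cut. best[k] is the best of p[i]+best[k−i] over all sellable i≤k.
best[1] = 2
best[2] = 8
best[3] = 10  (first piece 1, then best[2]=8)
best[4] = 16  (first piece 2, then best[2]=8)
best[5] = 18  (first piece 1, then best[4]=16)
best[6] = 24  (first piece 2, then best[4]=16)
best[7] = 31
best[8] = 33  (first piece 1, then best[7]=31)
best[9] = 39  (first piece 2, then best[7]=31)
best[10] = 41  (first piece 1, then best[9]=39)
best[11] = 47  (first piece 2, then best[9]=39)
One optimal cutting: 7 + 2 + 2 → €31 + €8 + €8 = €47.

47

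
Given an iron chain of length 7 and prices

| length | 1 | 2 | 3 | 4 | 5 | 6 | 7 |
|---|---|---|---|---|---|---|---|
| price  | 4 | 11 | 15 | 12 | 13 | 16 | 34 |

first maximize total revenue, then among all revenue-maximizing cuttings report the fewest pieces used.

Consider every possible first cut. r[k] is the best of p[i]+r[k−i] over all sellable i≤k.
r[1] = 4
r[2] = max(4+4, 11+0) = 11
r[3] = max(4+11, 11+4, 15+0) = 15
r[4] = max(4+15, 11+11, 15+4, 12+0) = 22
r[5] = max(4+22, 11+15, 15+11, 12+4, 13+0) = 26
r[6] = max(4+26, 11+22, 15+15, 12+11, 13+4, 16+0) = 33
r[7] = max(4+33, 11+26, 15+22, …, 16+4, 34+0) = 37
Maximum revenue is $37.
Now minimize piece count subject to staying optimal: for each k, pieces[k] = 1 + min over i with p[i]+r[k−i]=r[k] of pieces[k−i].
pieces[4] = 2
pieces[5] = 2
pieces[6] = 3
pieces[7] = 3

3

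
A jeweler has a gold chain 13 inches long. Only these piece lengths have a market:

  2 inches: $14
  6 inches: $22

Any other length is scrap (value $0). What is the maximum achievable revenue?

84

Build best[k] bottom-up: best[k] = max over allowed piece i of (p[i] + best[k−i]).
best[1] = 0
best[2] = 14
best[3] = 14
best[4] = 28  (first piece 2, then best[2]=14)
best[5] = 28
best[6] = 42  (first piece 2, then best[4]=28)
best[7] = 42
best[8] = 56  (first piece 2, then best[6]=42)
best[9] = 56
best[10] = 70  (first piece 2, then best[8]=56)
best[11] = 70
best[12] = 84  (first piece 2, then best[10]=70)
best[13] = 84
One optimal cutting: pieces 2 + 2 + 2 + 2 + 2 + 2 with 1 inch of scrap → $84.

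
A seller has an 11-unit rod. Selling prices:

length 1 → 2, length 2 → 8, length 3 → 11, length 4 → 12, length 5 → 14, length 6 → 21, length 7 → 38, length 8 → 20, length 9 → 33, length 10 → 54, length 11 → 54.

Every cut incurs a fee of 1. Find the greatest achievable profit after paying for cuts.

Consider every possible first cut. r[k] is the best of p[i]+r[k−i] over all sellable i≤k, charging 1 whenever i<k.
r[1] = 2
r[2] = 8
r[3] = 11
r[4] = 15  (first piece 2, then r[2]=8)
r[5] = 18  (first piece 2, then r[3]=11)
r[6] = 22  (first piece 2, then r[4]=15)
r[7] = 38
r[8] = 39  (first piece 1, then r[7]=38)
r[9] = 45  (first piece 2, then r[7]=38)
r[10] = 54
r[11] = 55  (first piece 1, then r[10]=54)
One optimal plan: pieces 10 + 1 (1 cut) → 56 − 1 = 55.

55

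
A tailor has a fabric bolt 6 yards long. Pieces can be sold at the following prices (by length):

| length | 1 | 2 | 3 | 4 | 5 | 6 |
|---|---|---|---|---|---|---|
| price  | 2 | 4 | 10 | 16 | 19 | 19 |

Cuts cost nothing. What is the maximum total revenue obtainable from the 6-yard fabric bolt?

21

Consider every possible first cut. v[k] is the best of p[i]+v[k−i] over all sellable i≤k.
v[1] = 2
v[2] = max(2+2, 4+0) = 4
v[3] = max(2+4, 4+2, 10+0) = 10
v[4] = max(2+10, 4+4, 10+2, 16+0) = 16
v[5] = max(2+16, 4+10, 10+4, 16+2, 19+0) = 19
v[6] = max(2+19, 4+16, 10+10, 16+4, 19+2, 19+0) = 21
One optimal cutting: 5 + 1 → $19 + $2 = $21.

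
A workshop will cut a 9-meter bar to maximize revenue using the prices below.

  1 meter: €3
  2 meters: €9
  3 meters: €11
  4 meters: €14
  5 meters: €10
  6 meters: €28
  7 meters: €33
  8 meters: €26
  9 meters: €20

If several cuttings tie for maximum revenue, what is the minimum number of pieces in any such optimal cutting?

2

Let r[k] be the best obtainable value from length k. For each k, try every first piece i and keep the best of price[i] + r[k−i].
r[1] = 3
r[2] = max(3+3, 9+0) = 9
r[3] = max(3+9, 9+3, 11+0) = 12
r[4] = max(3+12, 9+9, 11+3, 14+0) = 18
r[5] = max(3+18, 9+12, 11+9, 14+3, 10+0) = 21
r[6] = max(3+21, 9+18, 11+12, 14+9, 10+3, 28+0) = 28
r[7] = max(3+28, 9+21, 11+18, …, 28+3, 33+0) = 33
r[8] = max(3+33, 9+28, 11+21, …, 33+3, 26+0) = 37
r[9] = max(3+37, 9+33, 11+28, …, 26+3, 20+0) = 42
Maximum revenue is €42.
Now minimize piece count subject to staying optimal: for each k, pieces[k] = 1 + min over i with p[i]+r[k−i]=r[k] of pieces[k−i].
pieces[6] = 1
pieces[7] = 1
pieces[8] = 2
pieces[9] = 2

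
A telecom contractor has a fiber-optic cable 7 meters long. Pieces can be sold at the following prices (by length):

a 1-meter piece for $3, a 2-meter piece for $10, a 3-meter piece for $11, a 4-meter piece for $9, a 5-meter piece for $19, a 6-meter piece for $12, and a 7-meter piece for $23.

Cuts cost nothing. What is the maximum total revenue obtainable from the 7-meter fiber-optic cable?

33

Consider every possible first cut. best[k] is the best of p[i]+best[k−i] over all sellable i≤k.
best[1] = 3
best[2] = max(3+3, 10+0) = 10
best[3] = max(3+10, 10+3, 11+0) = 13
best[4] = max(3+13, 10+10, 11+3, 9+0) = 20
best[5] = max(3+20, 10+13, 11+10, 9+3, 19+0) = 23
best[6] = max(3+23, 10+20, 11+13, 9+10, 19+3, 12+0) = 30
best[7] = max(3+30, 10+23, 11+20, …, 12+3, 23+0) = 33
One optimal cutting: 2 + 2 + 2 + 1 → $10 + $10 + $10 + $3 = $33.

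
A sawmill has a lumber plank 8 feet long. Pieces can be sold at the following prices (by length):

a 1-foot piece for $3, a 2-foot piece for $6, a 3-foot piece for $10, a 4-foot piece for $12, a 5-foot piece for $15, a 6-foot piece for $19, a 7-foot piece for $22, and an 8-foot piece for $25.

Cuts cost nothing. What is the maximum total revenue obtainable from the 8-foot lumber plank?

26

Build R[k] bottom-up: R[k] = max over allowed piece i of (p[i] + R[k−i]).
R[1] = 3
R[2] = max(3+3, 6+0) = 6
R[3] = max(3+6, 6+3, 10+0) = 10
R[4] = max(3+10, 6+6, 10+3, 12+0) = 13
R[5] = max(3+13, 6+10, 10+6, 12+3, 15+0) = 16
R[6] = max(3+16, 6+13, 10+10, 12+6, 15+3, 19+0) = 20
R[7] = max(3+20, 6+16, 10+13, …, 19+3, 22+0) = 23
R[8] = max(3+23, 6+20, 10+16, …, 22+3, 25+0) = 26
One optimal cutting: 3 + 3 + 1 + 1 → $10 + $10 + $3 + $3 = $26.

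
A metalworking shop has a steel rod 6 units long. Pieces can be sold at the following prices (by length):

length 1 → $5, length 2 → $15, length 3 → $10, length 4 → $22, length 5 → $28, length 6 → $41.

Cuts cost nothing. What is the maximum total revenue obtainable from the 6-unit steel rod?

45

Let R[k] be the best obtainable value from length k. For each k, try every first piece i and keep the best of price[i] + R[k−i].
R[1] = 5
R[2] = max(5+5, 15+0) = 15
R[3] = max(5+15, 15+5, 10+0) = 20
R[4] = max(5+20, 15+15, 10+5, 22+0) = 30
R[5] = max(5+30, 15+20, 10+15, 22+5, 28+0) = 35
R[6] = max(5+35, 15+30, 10+20, 22+15, 28+5, 41+0) = 45
One optimal cutting: 2 + 2 + 2 → $15 + $15 + $15 = $45.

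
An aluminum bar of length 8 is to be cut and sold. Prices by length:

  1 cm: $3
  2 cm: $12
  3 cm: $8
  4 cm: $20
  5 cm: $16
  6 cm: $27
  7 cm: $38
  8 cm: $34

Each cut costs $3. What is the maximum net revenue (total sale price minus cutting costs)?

39

Build net[k] bottom-up: net[k] = max over allowed piece i of (p[i] + net[k−i]) − 3 per cut.
net[1] = 3
net[2] = max(3+3-3, 12+0) = 12
net[3] = max(3+12-3, 12+3-3, 8+0) = 12
net[4] = max(3+12-3, 12+12-3, 8+3-3, 20+0) = 21
net[5] = max(3+21-3, 12+12-3, 8+12-3, 20+3-3, 16+0) = 21
net[6] = max(3+21-3, 12+21-3, 8+12-3, 20+12-3, 16+3-3, 27+0) = 30
net[7] = max(3+30-3, 12+21-3, 8+21-3, …, 27+3-3, 38+0) = 38
net[8] = max(3+38-3, 12+30-3, 8+21-3, …, 38+3-3, 34+0) = 39
One optimal plan: pieces 2 + 2 + 2 + 2 (3 cuts) → $48 − $9 = $39.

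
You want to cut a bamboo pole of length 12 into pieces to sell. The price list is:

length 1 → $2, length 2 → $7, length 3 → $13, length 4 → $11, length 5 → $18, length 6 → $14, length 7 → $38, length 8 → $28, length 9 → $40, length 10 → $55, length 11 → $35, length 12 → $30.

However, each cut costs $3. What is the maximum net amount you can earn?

Build v[k] bottom-up: v[k] = max over allowed piece i of (p[i] + v[k−i]) − 3 per cut.
v[1] = 2
v[2] = max(2+2-3, 7+0) = 7
v[3] = max(2+7-3, 7+2-3, 13+0) = 13
v[4] = max(2+13-3, 7+7-3, 13+2-3, 11+0) = 12
v[5] = max(2+12-3, 7+13-3, 13+7-3, 11+2-3, 18+0) = 18
v[6] = max(2+18-3, 7+12-3, 13+13-3, 11+7-3, 18+2-3, 14+0) = 23
v[7] = max(2+23-3, 7+18-3, 13+12-3, …, 14+2-3, 38+0) = 38
v[8] = max(2+38-3, 7+23-3, 13+18-3, …, 38+2-3, 28+0) = 37
v[9] = max(2+37-3, 7+38-3, 13+23-3, …, 28+2-3, 40+0) = 42
v[10] = max(2+42-3, 7+37-3, 13+38-3, …, 40+2-3, 55+0) = 55
v[11] = max(2+55-3, 7+42-3, 13+37-3, …, 55+2-3, 35+0) = 54
v[12] = max(2+54-3, 7+55-3, 13+42-3, …, 35+2-3, 30+0) = 59
One optimal plan: pieces 10 + 2 (1 cut) → $62 − $3 = $59.

59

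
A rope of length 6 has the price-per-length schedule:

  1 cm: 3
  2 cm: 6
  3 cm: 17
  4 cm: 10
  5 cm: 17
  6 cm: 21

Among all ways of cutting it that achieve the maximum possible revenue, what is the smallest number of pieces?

Build r[k] bottom-up: r[k] = max over allowed piece i of (p[i] + r[k−i]).
r[1] = 3
r[2] = 6  (first piece 1, then r[1]=3)
r[3] = 17
r[4] = 20  (first piece 1, then r[3]=17)
r[5] = 23  (first piece 1, then r[4]=20)
r[6] = 34  (first piece 3, then r[3]=17)
Maximum revenue is 34.
Now minimize piece count subject to staying optimal: for each k, pieces[k] = 1 + min over i with p[i]+r[k−i]=r[k] of pieces[k−i].
pieces[3] = 1
pieces[4] = 2
pieces[5] = 2
pieces[6] = 2

2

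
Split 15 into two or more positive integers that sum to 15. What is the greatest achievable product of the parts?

Let g[k] be the best product for length k (with at least one cut). For each first piece i, the rest contributes max(k−i, g[k−i]).
g[2] = 1·max(1,0) = 1·1 = 1
g[3] = max(1·2, 2·1) = 2
g[4] = max(1·3, 2·2, 3·1) = 4
g[5] = max(1·4, 2·3, 3·2, 4·1) = 6
g[6] = max(1·6, 2·4, 3·3, 4·2, 5·1) = 9
g[7] = max(1·9, 2·6, 3·4, 4·3, 5·2, 6·1) = 12
g[8] = max(1·12, 2·9, 3·6, …, 6·2, 7·1) = 18
g[9] = max(1·18, 2·12, 3·9, …, 7·2, 8·1) = 27
g[10] = max(1·27, 2·18, 3·12, …, 8·2, 9·1) = 36
g[11] = max(1·36, 2·27, 3·18, …, 9·2, 10·1) = 54
g[12] = max(1·54, 2·36, 3·27, …, 10·2, 11·1) = 81
g[13] = max(1·81, 2·54, 3·36, …, 11·2, 12·1) = 108
g[14] = max(1·108, 2·81, 3·54, …, 12·2, 13·1) = 162
g[15] = max(1·162, 2·108, 3·81, …, 13·2, 14·1) = 243
One optimal split: 3 + 3 + 3 + 3 + 3; product 3·3·3·3·3 = 243.

243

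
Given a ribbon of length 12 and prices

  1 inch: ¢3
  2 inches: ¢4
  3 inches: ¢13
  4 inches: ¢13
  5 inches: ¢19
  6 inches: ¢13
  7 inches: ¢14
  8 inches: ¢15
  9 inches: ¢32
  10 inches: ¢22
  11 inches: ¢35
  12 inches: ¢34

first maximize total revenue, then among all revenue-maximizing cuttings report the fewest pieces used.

Build r[k] bottom-up: r[k] = max over allowed piece i of (p[i] + r[k−i]).
r[1] = 3
r[2] = max(3+3, 4+0) = 6
r[3] = max(3+6, 4+3, 13+0) = 13
r[4] = max(3+13, 4+6, 13+3, 13+0) = 16
r[5] = max(3+16, 4+13, 13+6, 13+3, 19+0) = 19
r[6] = max(3+19, 4+16, 13+13, 13+6, 19+3, 13+0) = 26
r[7] = max(3+26, 4+19, 13+16, …, 13+3, 14+0) = 29
r[8] = max(3+29, 4+26, 13+19, …, 14+3, 15+0) = 32
r[9] = max(3+32, 4+29, 13+26, …, 15+3, 32+0) = 39
r[10] = max(3+39, 4+32, 13+29, …, 32+3, 22+0) = 42
r[11] = max(3+42, 4+39, 13+32, …, 22+3, 35+0) = 45
r[12] = max(3+45, 4+42, 13+39, …, 35+3, 34+0) = 52
Maximum revenue is ¢52.
Now minimize piece count subject to staying optimal: for each k, pieces[k] = 1 + min over i with p[i]+r[k−i]=r[k] of pieces[k−i].
pieces[9] = 3
pieces[10] = 4
pieces[11] = 3
pieces[12] = 4

4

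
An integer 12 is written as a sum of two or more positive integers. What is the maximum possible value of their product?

Let m[k] be the best product for length k (with at least one cut). For each first piece i, the rest contributes max(k−i, m[k−i]).
m[2] = 1×max(1,0) = 1×1 = 1
m[3] = 1×max(2,1) = 1×2 = 2
m[4] = 2×max(2,1) = 2×2 = 4
m[5] = 2×max(3,2) = 2×3 = 6
m[6] = 3×max(3,2) = 3×3 = 9
m[7] = 2×max(5,6) = 2×6 = 12
m[8] = 2×max(6,9) = 2×9 = 18
m[9] = 3×max(6,9) = 3×9 = 27
m[10] = 2×max(8,18) = 2×18 = 36
m[11] = 2×max(9,27) = 2×27 = 54
m[12] = 3×max(9,27) = 3×27 = 81
One optimal split: 3 + 3 + 3 + 3; product 3×3×3×3 = 81.

81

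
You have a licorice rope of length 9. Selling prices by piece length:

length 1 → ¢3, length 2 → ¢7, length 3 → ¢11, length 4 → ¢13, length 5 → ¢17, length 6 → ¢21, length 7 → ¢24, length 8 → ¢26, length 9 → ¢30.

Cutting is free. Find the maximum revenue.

33

Consider every possible first cut. R[k] is the best of p[i]+R[k−i] over all sellable i≤k.
R[1] = 3
R[2] = 7
R[3] = 11
R[4] = 14  (first piece 1, then R[3]=11)
R[5] = 18  (first piece 2, then R[3]=11)
R[6] = 22  (first piece 3, then R[3]=11)
R[7] = 25  (first piece 1, then R[6]=22)
R[8] = 29  (first piece 2, then R[6]=22)
R[9] = 33  (first piece 3, then R[6]=22)
One optimal cutting: 3 + 3 + 3 → ¢11 + ¢11 + ¢11 = ¢33.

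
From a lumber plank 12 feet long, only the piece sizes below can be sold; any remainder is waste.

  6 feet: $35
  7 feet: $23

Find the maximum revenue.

Let best[k] be the best obtainable value from length k. For each k, try every first piece i and keep the best of price[i] + best[k−i].
best[1] = 0
best[2] = 0
best[3] = 0
best[4] = 0
best[5] = 0
best[6] = 35
best[7] = 35
best[8] = 35
best[9] = 35
best[10] = 35
best[11] = 35
best[12] = 70  (first piece 6, then best[6]=35)
One optimal cutting: 6 + 6 → $70.

70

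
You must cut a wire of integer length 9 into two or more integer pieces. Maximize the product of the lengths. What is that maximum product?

Define prod[k] = max over 1≤i<k of i · max(k−i, prod[k−i]); the inner max lets the remainder stay uncut if that's better.
prod[2] = 1×max(1,0) = 1×1 = 1
prod[3] = 1×max(2,1) = 1×2 = 2
prod[4] = 2×max(2,1) = 2×2 = 4
prod[5] = 2×max(3,2) = 2×3 = 6
prod[6] = 3×max(3,2) = 3×3 = 9
prod[7] = 2×max(5,6) = 2×6 = 12
prod[8] = 2×max(6,9) = 2×9 = 18
prod[9] = 3×max(6,9) = 3×9 = 27
One optimal split: 3 + 3 + 3; product 3×3×3 = 27.

27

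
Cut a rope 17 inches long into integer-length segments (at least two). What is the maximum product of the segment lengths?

486

Fill m[k] for k=2..17: at each k try every first piece i and multiply by the better of (k−i) uncut or m[k−i].
m[2] = 1*max(1,0) = 1*1 = 1
m[3] = max(1*2, 2*1) = 2
m[4] = max(1*3, 2*2, 3*1) = 4
m[5] = max(1*4, 2*3, 3*2, 4*1) = 6
m[6] = max(1*6, 2*4, 3*3, 4*2, 5*1) = 9
m[7] = max(1*9, 2*6, 3*4, 4*3, 5*2, 6*1) = 12
m[8] = max(1*12, 2*9, 3*6, …, 6*2, 7*1) = 18
m[9] = max(1*18, 2*12, 3*9, …, 7*2, 8*1) = 27
m[10] = max(1*27, 2*18, 3*12, …, 8*2, 9*1) = 36
m[11] = max(1*36, 2*27, 3*18, …, 9*2, 10*1) = 54
m[12] = max(1*54, 2*36, 3*27, …, 10*2, 11*1) = 81
m[13] = max(1*81, 2*54, 3*36, …, 11*2, 12*1) = 108
m[14] = max(1*108, 2*81, 3*54, …, 12*2, 13*1) = 162
m[15] = max(1*162, 2*108, 3*81, …, 13*2, 14*1) = 243
m[16] = max(1*243, 2*162, 3*108, …, 14*2, 15*1) = 324
m[17] = max(1*324, 2*243, 3*162, …, 15*2, 16*1) = 486
One optimal split: 3 + 3 + 3 + 3 + 3 + 2; product 3*3*3*3*3*2 = 486.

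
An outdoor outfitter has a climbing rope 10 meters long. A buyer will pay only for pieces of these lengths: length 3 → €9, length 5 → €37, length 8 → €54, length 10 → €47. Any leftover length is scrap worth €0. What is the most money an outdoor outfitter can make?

74

Consider every possible first cut. best[k] is the best of p[i]+best[k−i] over all sellable i≤k.
best[1] = 0
best[2] = 0
best[3] = 9
best[4] = 9
best[5] = max(9+0, 37+0) = 37
best[6] = max(9+9, 37+0) = 37
best[7] = max(9+9, 37+0) = 37
best[8] = max(9+37, 37+9, 54+0) = 54
best[9] = max(9+37, 37+9, 54+0) = 54
best[10] = max(9+37, 37+37, 54+0, 47+0) = 74
One optimal cutting: 5 + 5 → €74.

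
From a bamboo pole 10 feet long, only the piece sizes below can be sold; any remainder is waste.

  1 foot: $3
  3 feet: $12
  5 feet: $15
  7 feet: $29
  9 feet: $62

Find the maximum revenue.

Consider every possible first cut. best[k] is the best of p[i]+best[k−i] over all sellable i≤k.
best[1] = 3
best[2] = 6  (first piece 1, then best[1]=3)
best[3] = 12
best[4] = 15  (first piece 1, then best[3]=12)
best[5] = 18  (first piece 1, then best[4]=15)
best[6] = 24  (first piece 3, then best[3]=12)
best[7] = 29
best[8] = 32  (first piece 1, then best[7]=29)
best[9] = 62
best[10] = 65  (first piece 1, then best[9]=62)
One optimal cutting: 9 + 1 → $65.

65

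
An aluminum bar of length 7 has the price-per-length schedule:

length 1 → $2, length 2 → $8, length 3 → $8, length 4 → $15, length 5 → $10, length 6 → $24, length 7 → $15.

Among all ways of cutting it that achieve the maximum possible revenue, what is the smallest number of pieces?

2

Consider every possible first cut. r[k] is the best of p[i]+r[k−i] over all sellable i≤k.
r[1] = 2
r[2] = max(2+2, 8+0) = 8
r[3] = max(2+8, 8+2, 8+0) = 10
r[4] = max(2+10, 8+8, 8+2, 15+0) = 16
r[5] = max(2+16, 8+10, 8+8, 15+2, 10+0) = 18
r[6] = max(2+18, 8+16, 8+10, 15+8, 10+2, 24+0) = 24
r[7] = max(2+24, 8+18, 8+16, …, 24+2, 15+0) = 26
Maximum revenue is $26.
Now minimize piece count subject to staying optimal: for each k, pieces[k] = 1 + min over i with p[i]+r[k−i]=r[k] of pieces[k−i].
pieces[4] = 2
pieces[5] = 3
pieces[6] = 1
pieces[7] = 2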